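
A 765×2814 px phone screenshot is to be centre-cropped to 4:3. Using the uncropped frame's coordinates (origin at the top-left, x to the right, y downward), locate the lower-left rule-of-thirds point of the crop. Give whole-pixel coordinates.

765/2814 < 4/3, so the 4:3 crop keeps the full width 765 and trims height to 765 × 3/4 = 573.75 px.
Top offset = (2814 − 573.75)/2 = 1120.12 px; left offset = 0.
Lower-left is one-third across and two-thirds down within the crop:
x = 0.00 + 1 × 765.00/3 ≈ 255; y = 1120.12 + 2 × 573.75/3 ≈ 1503.

x = 255 px, y = 1503 px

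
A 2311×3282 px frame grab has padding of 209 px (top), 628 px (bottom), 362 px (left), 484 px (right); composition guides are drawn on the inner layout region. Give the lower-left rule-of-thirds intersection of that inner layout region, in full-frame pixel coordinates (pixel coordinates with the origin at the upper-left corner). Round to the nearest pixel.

(850, 1839)

Content width = 2311 − 362 − 484 = 1465 px; content height = 3282 − 209 − 628 = 2445 px.
Lower-left is one-third across and two-thirds down within the inner layout region.
x = 362 + 1 × 1465/3 = 362 + 488.33 ≈ 850
y = 209 + 2 × 2445/3 = 209 + 1630.00 ≈ 1839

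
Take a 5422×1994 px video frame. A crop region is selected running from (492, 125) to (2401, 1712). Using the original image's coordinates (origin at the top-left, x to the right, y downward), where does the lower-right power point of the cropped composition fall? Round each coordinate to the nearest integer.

Crop width = 2401 − 492 = 1909 px; one third is 636.33 px.
Crop height = 1712 − 125 = 1587 px; one third is 529.00 px.
The lower-right point is two-thirds across and two-thirds down within the crop:
x = 492 + 2 × 636.33 ≈ 1765; y = 125 + 2 × 529.00 ≈ 1183.

x = 1765 px, y = 1183 px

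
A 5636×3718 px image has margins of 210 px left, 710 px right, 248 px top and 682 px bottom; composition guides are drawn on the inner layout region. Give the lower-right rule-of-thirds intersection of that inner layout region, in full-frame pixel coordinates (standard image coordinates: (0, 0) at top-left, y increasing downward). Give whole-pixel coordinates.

Content width = 5636 − 210 − 710 = 4716 px; content height = 3718 − 248 − 682 = 2788 px.
Lower-right is two-thirds across and two-thirds down within the inner layout region.
x = 210 + 2 × 4716/3 = 210 + 3144.00 ≈ 3354
y = 248 + 2 × 2788/3 = 248 + 1858.67 ≈ 2107

(3354, 2107)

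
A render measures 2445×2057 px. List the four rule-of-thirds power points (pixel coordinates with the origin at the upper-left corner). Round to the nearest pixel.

(815, 686), (1630, 686), (815, 1371), (1630, 1371)

One third of 2445 is 815; one third of 2057 is 685.67.
Vertical third lines at x = 815 and x = 1630; horizontal third lines at y = 686 and y = 1371.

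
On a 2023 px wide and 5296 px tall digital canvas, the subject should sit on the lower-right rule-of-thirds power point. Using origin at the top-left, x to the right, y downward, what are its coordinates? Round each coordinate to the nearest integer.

The lower-right point sits two-thirds of the way across and two-thirds of the way down.
x = 2 × 2023/3 ≈ 1349; y = 2 × 5296/3 ≈ 3531.

x = 1349 px, y = 3531 px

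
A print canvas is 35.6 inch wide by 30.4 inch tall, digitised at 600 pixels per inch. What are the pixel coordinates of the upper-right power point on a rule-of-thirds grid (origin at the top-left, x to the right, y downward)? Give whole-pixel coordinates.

x = 14240 px, y = 6080 px

In pixels the canvas is 35.6 × 600 = 21360 wide and 30.4 × 600 = 18240 tall.
The upper-right point is two-thirds across and one-third down:
x = 2 × 21360/3 ≈ 14240; y = 1 × 18240/3 ≈ 6080.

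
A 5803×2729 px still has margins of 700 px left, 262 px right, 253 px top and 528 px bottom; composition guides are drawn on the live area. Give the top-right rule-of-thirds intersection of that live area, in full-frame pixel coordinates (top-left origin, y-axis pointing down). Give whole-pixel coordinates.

x = 3927 px, y = 902 px

Content width = 5803 − 700 − 262 = 4841 px; content height = 2729 − 253 − 528 = 1948 px.
Top-right is two-thirds across and one-third down within the live area.
x = 700 + 2 × 4841/3 = 700 + 3227.33 ≈ 3927
y = 253 + 1 × 1948/3 = 253 + 649.33 ≈ 902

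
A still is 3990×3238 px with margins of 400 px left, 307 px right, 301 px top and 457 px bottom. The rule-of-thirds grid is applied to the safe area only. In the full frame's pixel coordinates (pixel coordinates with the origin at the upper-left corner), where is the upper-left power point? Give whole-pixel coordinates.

(1494, 1128)

Content width = 3990 − 400 − 307 = 3283 px; content height = 3238 − 301 − 457 = 2480 px.
Upper-left is one-third across and one-third down within the safe area.
x = 400 + 1 × 3283/3 = 400 + 1094.33 ≈ 1494
y = 301 + 1 × 2480/3 = 301 + 826.67 ≈ 1128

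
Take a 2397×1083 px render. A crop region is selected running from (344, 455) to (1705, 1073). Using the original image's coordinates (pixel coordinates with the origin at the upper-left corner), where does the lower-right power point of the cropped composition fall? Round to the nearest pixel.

Crop width = 1705 − 344 = 1361 px; one third is 453.67 px.
Crop height = 1073 − 455 = 618 px; one third is 206.00 px.
The lower-right point is two-thirds across and two-thirds down within the crop:
x = 344 + 2 × 453.67 ≈ 1251; y = 455 + 2 × 206.00 ≈ 867.

(1251, 867)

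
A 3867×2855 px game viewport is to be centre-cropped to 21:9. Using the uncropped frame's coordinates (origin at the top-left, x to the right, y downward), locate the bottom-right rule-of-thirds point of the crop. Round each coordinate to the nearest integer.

3867/2855 < 21/9, so the 21:9 crop keeps the full width 3867 and trims height to 3867 × 9/21 = 1657.29 px.
Top offset = (2855 − 1657.29)/2 = 598.86 px; left offset = 0.
Bottom-right is two-thirds across and two-thirds down within the crop:
x = 0.00 + 2 × 3867.00/3 ≈ 2578; y = 598.86 + 2 × 1657.29/3 ≈ 1704.

(2578, 1704)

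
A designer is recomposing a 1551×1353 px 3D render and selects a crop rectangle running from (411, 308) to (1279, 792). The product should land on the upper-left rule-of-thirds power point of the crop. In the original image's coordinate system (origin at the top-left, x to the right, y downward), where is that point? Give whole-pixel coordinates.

x = 700 px, y = 469 px

Crop width = 1279 − 411 = 868 px; one third is 289.33 px.
Crop height = 792 − 308 = 484 px; one third is 161.33 px.
The upper-left point is one-third across and one-third down within the crop:
x = 411 + 1 × 289.33 ≈ 700; y = 308 + 1 × 161.33 ≈ 469.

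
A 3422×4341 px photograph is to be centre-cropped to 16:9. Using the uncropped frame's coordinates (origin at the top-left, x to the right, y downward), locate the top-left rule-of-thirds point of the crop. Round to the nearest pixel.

x = 1141 px, y = 1850 px

3422/4341 < 16/9, so the 16:9 crop keeps the full width 3422 and trims height to 3422 × 9/16 = 1924.88 px.
Top offset = (4341 − 1924.88)/2 = 1208.06 px; left offset = 0.
Top-left is one-third across and one-third down within the crop:
x = 0.00 + 1 × 3422.00/3 ≈ 1141; y = 1208.06 + 1 × 1924.88/3 ≈ 1850.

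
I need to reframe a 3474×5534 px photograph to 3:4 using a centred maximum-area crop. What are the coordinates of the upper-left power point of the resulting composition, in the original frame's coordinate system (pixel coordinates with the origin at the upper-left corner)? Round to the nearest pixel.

3474/5534 < 3/4, so the 3:4 crop keeps the full width 3474 and trims height to 3474 × 4/3 = 4632.00 px.
Top offset = (5534 − 4632.00)/2 = 451.00 px; left offset = 0.
Upper-left is one-third across and one-third down within the crop:
x = 0.00 + 1 × 3474.00/3 ≈ 1158; y = 451.00 + 1 × 4632.00/3 ≈ 1995.

x = 1158 px, y = 1995 px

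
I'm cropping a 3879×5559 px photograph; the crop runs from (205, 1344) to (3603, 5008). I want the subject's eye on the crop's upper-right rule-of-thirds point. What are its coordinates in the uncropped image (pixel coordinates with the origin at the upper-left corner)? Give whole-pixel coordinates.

Crop width = 3603 − 205 = 3398 px; one third is 1132.67 px.
Crop height = 5008 − 1344 = 3664 px; one third is 1221.33 px.
The upper-right point is two-thirds across and one-third down within the crop:
x = 205 + 2 × 1132.67 ≈ 2470; y = 1344 + 1 × 1221.33 ≈ 2565.

x = 2470 px, y = 2565 px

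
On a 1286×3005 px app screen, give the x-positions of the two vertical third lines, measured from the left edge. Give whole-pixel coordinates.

x = 429 px and x = 857 px

1286 / 3 = 428.67, so the vertical lines sit at one and two thirds of 1286.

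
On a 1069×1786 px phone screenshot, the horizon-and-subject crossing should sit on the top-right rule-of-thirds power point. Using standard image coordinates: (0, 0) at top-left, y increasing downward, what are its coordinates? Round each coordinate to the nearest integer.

The top-right point sits two-thirds of the way across and one-third of the way down.
x = 2 × 1069/3 ≈ 713; y = 1 × 1786/3 ≈ 595.

(713, 595)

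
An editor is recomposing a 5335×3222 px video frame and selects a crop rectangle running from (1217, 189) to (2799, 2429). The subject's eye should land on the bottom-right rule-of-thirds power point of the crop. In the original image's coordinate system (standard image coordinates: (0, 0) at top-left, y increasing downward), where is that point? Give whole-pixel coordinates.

(2272, 1682)

Crop width = 2799 − 1217 = 1582 px; one third is 527.33 px.
Crop height = 2429 − 189 = 2240 px; one third is 746.67 px.
The bottom-right point is two-thirds across and two-thirds down within the crop:
x = 1217 + 2 × 527.33 ≈ 2272; y = 189 + 2 × 746.67 ≈ 1682.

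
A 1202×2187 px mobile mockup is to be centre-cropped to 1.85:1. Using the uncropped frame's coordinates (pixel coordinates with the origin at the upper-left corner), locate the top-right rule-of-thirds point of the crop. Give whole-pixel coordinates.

1202/2187 < 1.85/1, so the 1.85:1 crop keeps the full width 1202 and trims height to 1202 × 1/1.85 = 649.73 px.
Top offset = (2187 − 649.73)/2 = 768.64 px; left offset = 0.
Top-right is two-thirds across and one-third down within the crop:
x = 0.00 + 2 × 1202.00/3 ≈ 801; y = 768.64 + 1 × 649.73/3 ≈ 985.

(801, 985)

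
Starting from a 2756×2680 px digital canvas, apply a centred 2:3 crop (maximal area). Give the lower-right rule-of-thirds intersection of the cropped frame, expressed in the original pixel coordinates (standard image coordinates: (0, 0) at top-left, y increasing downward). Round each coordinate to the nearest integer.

2756/2680 > 2/3, so the 2:3 crop keeps the full height 2680 and trims width to 2680 × 2/3 = 1786.67 px.
Left offset = (2756 − 1786.67)/2 = 484.67 px; top offset = 0.
Lower-right is two-thirds across and two-thirds down within the crop:
x = 484.67 + 2 × 1786.67/3 ≈ 1676; y = 0.00 + 2 × 2680.00/3 ≈ 1787.

x = 1676 px, y = 1787 px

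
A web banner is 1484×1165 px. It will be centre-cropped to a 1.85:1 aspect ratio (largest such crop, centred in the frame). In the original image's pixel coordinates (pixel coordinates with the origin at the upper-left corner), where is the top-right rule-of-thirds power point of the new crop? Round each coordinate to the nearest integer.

(989, 449)

1484/1165 < 1.85/1, so the 1.85:1 crop keeps the full width 1484 and trims height to 1484 × 1/1.85 = 802.16 px.
Top offset = (1165 − 802.16)/2 = 181.42 px; left offset = 0.
Top-right is two-thirds across and one-third down within the crop:
x = 0.00 + 2 × 1484.00/3 ≈ 989; y = 181.42 + 1 × 802.16/3 ≈ 449.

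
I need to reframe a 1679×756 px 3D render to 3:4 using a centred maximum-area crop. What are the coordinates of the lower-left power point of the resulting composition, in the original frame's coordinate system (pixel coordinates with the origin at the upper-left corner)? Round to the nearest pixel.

(745, 504)

1679/756 > 3/4, so the 3:4 crop keeps the full height 756 and trims width to 756 × 3/4 = 567.00 px.
Left offset = (1679 − 567.00)/2 = 556.00 px; top offset = 0.
Lower-left is one-third across and two-thirds down within the crop:
x = 556.00 + 1 × 567.00/3 ≈ 745; y = 0.00 + 2 × 756.00/3 ≈ 504.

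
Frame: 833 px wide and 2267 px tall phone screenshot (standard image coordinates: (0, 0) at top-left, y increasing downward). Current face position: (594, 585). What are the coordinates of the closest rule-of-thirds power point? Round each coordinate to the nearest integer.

Third lines: x ∈ {278, 555}, y ∈ {756, 1511}.
594 is closer to x = 555; 585 is closer to y = 756.
So the nearest intersection is the upper-right power point.

(555, 756)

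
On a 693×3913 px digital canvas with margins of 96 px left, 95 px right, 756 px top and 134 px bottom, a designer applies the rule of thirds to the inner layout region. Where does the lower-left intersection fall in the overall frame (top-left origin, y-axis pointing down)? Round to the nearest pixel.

x = 263 px, y = 2771 px

Content width = 693 − 96 − 95 = 502 px; content height = 3913 − 756 − 134 = 3023 px.
Lower-left is one-third across and two-thirds down within the inner layout region.
x = 96 + 1 × 502/3 = 96 + 167.33 ≈ 263
y = 756 + 2 × 3023/3 = 756 + 2015.33 ≈ 2771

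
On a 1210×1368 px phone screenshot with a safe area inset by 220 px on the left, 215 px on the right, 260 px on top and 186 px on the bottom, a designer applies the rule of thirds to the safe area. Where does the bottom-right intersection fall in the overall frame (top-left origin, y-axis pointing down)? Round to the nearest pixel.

Content width = 1210 − 220 − 215 = 775 px; content height = 1368 − 260 − 186 = 922 px.
Bottom-right is two-thirds across and two-thirds down within the safe area.
x = 220 + 2 × 775/3 = 220 + 516.67 ≈ 737
y = 260 + 2 × 922/3 = 260 + 614.67 ≈ 875

(737, 875)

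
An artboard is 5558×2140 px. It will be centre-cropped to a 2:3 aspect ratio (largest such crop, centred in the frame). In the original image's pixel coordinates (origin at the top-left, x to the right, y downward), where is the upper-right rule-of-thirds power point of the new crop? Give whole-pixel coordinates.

x = 3017 px, y = 713 px

5558/2140 > 2/3, so the 2:3 crop keeps the full height 2140 and trims width to 2140 × 2/3 = 1426.67 px.
Left offset = (5558 − 1426.67)/2 = 2065.67 px; top offset = 0.
Upper-right is two-thirds across and one-third down within the crop:
x = 2065.67 + 2 × 1426.67/3 ≈ 3017; y = 0.00 + 1 × 2140.00/3 ≈ 713.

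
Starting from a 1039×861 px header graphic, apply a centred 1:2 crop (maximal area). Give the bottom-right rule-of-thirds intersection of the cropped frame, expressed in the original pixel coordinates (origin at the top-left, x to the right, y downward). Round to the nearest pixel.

x = 591 px, y = 574 px

1039/861 > 1/2, so the 1:2 crop keeps the full height 861 and trims width to 861 × 1/2 = 430.50 px.
Left offset = (1039 − 430.50)/2 = 304.25 px; top offset = 0.
Bottom-right is two-thirds across and two-thirds down within the crop:
x = 304.25 + 2 × 430.50/3 ≈ 591; y = 0.00 + 2 × 861.00/3 ≈ 574.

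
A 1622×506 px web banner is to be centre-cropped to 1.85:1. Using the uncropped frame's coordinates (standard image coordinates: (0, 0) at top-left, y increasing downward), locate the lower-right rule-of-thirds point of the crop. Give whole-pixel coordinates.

1622/506 > 1.85/1, so the 1.85:1 crop keeps the full height 506 and trims width to 506 × 1.85/1 = 936.10 px.
Left offset = (1622 − 936.10)/2 = 342.95 px; top offset = 0.
Lower-right is two-thirds across and two-thirds down within the crop:
x = 342.95 + 2 × 936.10/3 ≈ 967; y = 0.00 + 2 × 506.00/3 ≈ 337.

x = 967 px, y = 337 px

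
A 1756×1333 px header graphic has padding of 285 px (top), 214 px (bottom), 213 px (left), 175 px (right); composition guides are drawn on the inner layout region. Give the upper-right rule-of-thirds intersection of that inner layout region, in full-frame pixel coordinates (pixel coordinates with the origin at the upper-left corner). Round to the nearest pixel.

(1125, 563)

Content width = 1756 − 213 − 175 = 1368 px; content height = 1333 − 285 − 214 = 834 px.
Upper-right is two-thirds across and one-third down within the inner layout region.
x = 213 + 2 × 1368/3 = 213 + 912.00 ≈ 1125
y = 285 + 1 × 834/3 = 285 + 278.00 ≈ 563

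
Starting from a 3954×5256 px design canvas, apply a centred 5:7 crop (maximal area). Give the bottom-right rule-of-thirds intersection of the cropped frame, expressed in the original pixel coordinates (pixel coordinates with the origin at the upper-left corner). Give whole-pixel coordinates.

3954/5256 > 5/7, so the 5:7 crop keeps the full height 5256 and trims width to 5256 × 5/7 = 3754.29 px.
Left offset = (3954 − 3754.29)/2 = 99.86 px; top offset = 0.
Bottom-right is two-thirds across and two-thirds down within the crop:
x = 99.86 + 2 × 3754.29/3 ≈ 2603; y = 0.00 + 2 × 5256.00/3 ≈ 3504.

(2603, 3504)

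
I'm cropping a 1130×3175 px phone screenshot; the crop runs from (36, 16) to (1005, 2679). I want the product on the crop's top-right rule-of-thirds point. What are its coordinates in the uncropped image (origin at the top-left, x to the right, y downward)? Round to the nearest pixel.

(682, 904)

Crop width = 1005 − 36 = 969 px; one third is 323.00 px.
Crop height = 2679 − 16 = 2663 px; one third is 887.67 px.
The top-right point is two-thirds across and one-third down within the crop:
x = 36 + 2 × 323.00 ≈ 682; y = 16 + 1 × 887.67 ≈ 904.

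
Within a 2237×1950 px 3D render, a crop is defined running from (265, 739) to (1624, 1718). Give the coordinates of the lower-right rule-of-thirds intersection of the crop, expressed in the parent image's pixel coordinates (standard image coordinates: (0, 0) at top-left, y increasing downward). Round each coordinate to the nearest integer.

Crop width = 1624 − 265 = 1359 px; one third is 453.00 px.
Crop height = 1718 − 739 = 979 px; one third is 326.33 px.
The lower-right point is two-thirds across and two-thirds down within the crop:
x = 265 + 2 × 453.00 ≈ 1171; y = 739 + 2 × 326.33 ≈ 1392.

x = 1171 px, y = 1392 px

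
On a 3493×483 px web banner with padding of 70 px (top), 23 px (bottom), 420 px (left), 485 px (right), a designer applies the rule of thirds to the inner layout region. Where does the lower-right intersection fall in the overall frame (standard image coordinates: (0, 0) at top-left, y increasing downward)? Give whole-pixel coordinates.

Content width = 3493 − 420 − 485 = 2588 px; content height = 483 − 70 − 23 = 390 px.
Lower-right is two-thirds across and two-thirds down within the inner layout region.
x = 420 + 2 × 2588/3 = 420 + 1725.33 ≈ 2145
y = 70 + 2 × 390/3 = 70 + 260.00 ≈ 330

x = 2145 px, y = 330 px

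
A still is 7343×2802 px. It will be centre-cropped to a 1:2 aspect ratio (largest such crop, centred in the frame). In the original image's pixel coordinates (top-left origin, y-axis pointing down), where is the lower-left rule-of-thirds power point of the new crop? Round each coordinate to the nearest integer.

7343/2802 > 1/2, so the 1:2 crop keeps the full height 2802 and trims width to 2802 × 1/2 = 1401.00 px.
Left offset = (7343 − 1401.00)/2 = 2971.00 px; top offset = 0.
Lower-left is one-third across and two-thirds down within the crop:
x = 2971.00 + 1 × 1401.00/3 ≈ 3438; y = 0.00 + 2 × 2802.00/3 ≈ 1868.

(3438, 1868)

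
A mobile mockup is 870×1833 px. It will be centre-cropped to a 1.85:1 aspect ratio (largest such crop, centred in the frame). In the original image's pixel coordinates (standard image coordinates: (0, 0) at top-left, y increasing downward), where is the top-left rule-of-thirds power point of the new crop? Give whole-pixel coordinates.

870/1833 < 1.85/1, so the 1.85:1 crop keeps the full width 870 and trims height to 870 × 1/1.85 = 470.27 px.
Top offset = (1833 − 470.27)/2 = 681.36 px; left offset = 0.
Top-left is one-third across and one-third down within the crop:
x = 0.00 + 1 × 870.00/3 ≈ 290; y = 681.36 + 1 × 470.27/3 ≈ 838.

(290, 838)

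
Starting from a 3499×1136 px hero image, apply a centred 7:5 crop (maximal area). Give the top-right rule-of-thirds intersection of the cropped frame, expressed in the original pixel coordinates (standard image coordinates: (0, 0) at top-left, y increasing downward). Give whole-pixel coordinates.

3499/1136 > 7/5, so the 7:5 crop keeps the full height 1136 and trims width to 1136 × 7/5 = 1590.40 px.
Left offset = (3499 − 1590.40)/2 = 954.30 px; top offset = 0.
Top-right is two-thirds across and one-third down within the crop:
x = 954.30 + 2 × 1590.40/3 ≈ 2015; y = 0.00 + 1 × 1136.00/3 ≈ 379.

(2015, 379)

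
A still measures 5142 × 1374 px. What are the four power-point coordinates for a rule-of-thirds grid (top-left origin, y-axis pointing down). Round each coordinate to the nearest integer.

One third of 5142 is 1714; one third of 1374 is 458.
Vertical third lines at x = 1714 and x = 3428; horizontal third lines at y = 458 and y = 916.

(1714, 458), (3428, 458), (1714, 916), (3428, 916)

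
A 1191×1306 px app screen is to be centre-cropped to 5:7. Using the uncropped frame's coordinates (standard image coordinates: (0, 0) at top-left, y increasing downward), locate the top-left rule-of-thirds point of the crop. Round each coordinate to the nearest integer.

(440, 435)

1191/1306 > 5/7, so the 5:7 crop keeps the full height 1306 and trims width to 1306 × 5/7 = 932.86 px.
Left offset = (1191 − 932.86)/2 = 129.07 px; top offset = 0.
Top-left is one-third across and one-third down within the crop:
x = 129.07 + 1 × 932.86/3 ≈ 440; y = 0.00 + 1 × 1306.00/3 ≈ 435.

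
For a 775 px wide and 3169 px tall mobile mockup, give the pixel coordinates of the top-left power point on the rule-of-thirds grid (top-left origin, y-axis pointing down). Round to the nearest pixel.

The top-left point sits one-third of the way across and one-third of the way down.
x = 1 × 775/3 ≈ 258; y = 1 × 3169/3 ≈ 1056.

x = 258 px, y = 1056 px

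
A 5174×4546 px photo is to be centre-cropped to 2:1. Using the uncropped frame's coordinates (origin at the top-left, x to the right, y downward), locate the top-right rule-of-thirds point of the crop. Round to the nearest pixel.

x = 3449 px, y = 1842 px

5174/4546 < 2/1, so the 2:1 crop keeps the full width 5174 and trims height to 5174 × 1/2 = 2587.00 px.
Top offset = (4546 − 2587.00)/2 = 979.50 px; left offset = 0.
Top-right is two-thirds across and one-third down within the crop:
x = 0.00 + 2 × 5174.00/3 ≈ 3449; y = 979.50 + 1 × 2587.00/3 ≈ 1842.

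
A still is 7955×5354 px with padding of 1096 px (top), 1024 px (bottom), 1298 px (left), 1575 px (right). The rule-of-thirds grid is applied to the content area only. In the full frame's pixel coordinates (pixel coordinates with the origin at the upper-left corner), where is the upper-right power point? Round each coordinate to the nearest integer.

Content width = 7955 − 1298 − 1575 = 5082 px; content height = 5354 − 1096 − 1024 = 3234 px.
Upper-right is two-thirds across and one-third down within the content area.
x = 1298 + 2 × 5082/3 = 1298 + 3388.00 ≈ 4686
y = 1096 + 1 × 3234/3 = 1096 + 1078.00 ≈ 2174

(4686, 2174)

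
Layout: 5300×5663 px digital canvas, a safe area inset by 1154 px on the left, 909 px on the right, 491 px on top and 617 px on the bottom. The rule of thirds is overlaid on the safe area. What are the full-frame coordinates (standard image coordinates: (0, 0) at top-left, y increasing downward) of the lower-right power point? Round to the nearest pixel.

Content width = 5300 − 1154 − 909 = 3237 px; content height = 5663 − 491 − 617 = 4555 px.
Lower-right is two-thirds across and two-thirds down within the safe area.
x = 1154 + 2 × 3237/3 = 1154 + 2158.00 ≈ 3312
y = 491 + 2 × 4555/3 = 491 + 3036.67 ≈ 3528

x = 3312 px, y = 3528 px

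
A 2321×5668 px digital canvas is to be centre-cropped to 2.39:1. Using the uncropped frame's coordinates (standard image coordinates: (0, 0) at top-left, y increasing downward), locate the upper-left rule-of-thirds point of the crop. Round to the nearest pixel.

2321/5668 < 2.39/1, so the 2.39:1 crop keeps the full width 2321 and trims height to 2321 × 1/2.39 = 971.13 px.
Top offset = (5668 − 971.13)/2 = 2348.44 px; left offset = 0.
Upper-left is one-third across and one-third down within the crop:
x = 0.00 + 1 × 2321.00/3 ≈ 774; y = 2348.44 + 1 × 971.13/3 ≈ 2672.

(774, 2672)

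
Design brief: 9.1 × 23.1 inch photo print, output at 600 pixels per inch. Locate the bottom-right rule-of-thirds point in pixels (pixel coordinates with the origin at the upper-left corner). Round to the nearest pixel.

(3640, 9240)

In pixels the canvas is 9.1 × 600 = 5460 wide and 23.1 × 600 = 13860 tall.
The bottom-right point is two-thirds across and two-thirds down:
x = 2 × 5460/3 ≈ 3640; y = 2 × 13860/3 ≈ 9240.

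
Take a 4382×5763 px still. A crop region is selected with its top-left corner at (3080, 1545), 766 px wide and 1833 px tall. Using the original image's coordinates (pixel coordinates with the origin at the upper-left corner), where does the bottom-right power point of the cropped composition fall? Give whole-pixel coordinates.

One third of the crop width 766 is 255.33 px.
One third of the crop height 1833 is 611.00 px.
The bottom-right point is two-thirds across and two-thirds down within the crop:
x = 3080 + 2 × 255.33 ≈ 3591; y = 1545 + 2 × 611.00 ≈ 2767.

(3591, 2767)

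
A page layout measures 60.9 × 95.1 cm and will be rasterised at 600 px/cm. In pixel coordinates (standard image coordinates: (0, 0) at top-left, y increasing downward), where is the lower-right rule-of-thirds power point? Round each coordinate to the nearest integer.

In pixels the canvas is 60.9 × 600 = 36540 wide and 95.1 × 600 = 57060 tall.
The lower-right point is two-thirds across and two-thirds down:
x = 2 × 36540/3 ≈ 24360; y = 2 × 57060/3 ≈ 38040.

(24360, 38040)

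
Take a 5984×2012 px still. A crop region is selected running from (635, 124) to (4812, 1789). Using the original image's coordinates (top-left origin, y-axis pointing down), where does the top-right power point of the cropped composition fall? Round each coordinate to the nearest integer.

Crop width = 4812 − 635 = 4177 px; one third is 1392.33 px.
Crop height = 1789 − 124 = 1665 px; one third is 555.00 px.
The top-right point is two-thirds across and one-third down within the crop:
x = 635 + 2 × 1392.33 ≈ 3420; y = 124 + 1 × 555.00 ≈ 679.

(3420, 679)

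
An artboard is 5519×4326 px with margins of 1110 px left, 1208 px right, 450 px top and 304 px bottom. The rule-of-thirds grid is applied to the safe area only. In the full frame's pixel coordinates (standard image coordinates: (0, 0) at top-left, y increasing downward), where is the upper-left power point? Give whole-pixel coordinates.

Content width = 5519 − 1110 − 1208 = 3201 px; content height = 4326 − 450 − 304 = 3572 px.
Upper-left is one-third across and one-third down within the safe area.
x = 1110 + 1 × 3201/3 = 1110 + 1067.00 ≈ 2177
y = 450 + 1 × 3572/3 = 450 + 1190.67 ≈ 1641

x = 2177 px, y = 1641 px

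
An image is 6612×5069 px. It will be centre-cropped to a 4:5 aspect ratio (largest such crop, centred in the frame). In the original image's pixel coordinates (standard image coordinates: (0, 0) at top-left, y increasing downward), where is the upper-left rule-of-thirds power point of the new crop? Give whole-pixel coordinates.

x = 2630 px, y = 1690 px

6612/5069 > 4/5, so the 4:5 crop keeps the full height 5069 and trims width to 5069 × 4/5 = 4055.20 px.
Left offset = (6612 − 4055.20)/2 = 1278.40 px; top offset = 0.
Upper-left is one-third across and one-third down within the crop:
x = 1278.40 + 1 × 4055.20/3 ≈ 2630; y = 0.00 + 1 × 5069.00/3 ≈ 1690.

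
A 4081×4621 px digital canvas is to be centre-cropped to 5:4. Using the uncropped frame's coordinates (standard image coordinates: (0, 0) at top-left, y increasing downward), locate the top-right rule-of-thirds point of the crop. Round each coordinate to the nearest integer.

x = 2721 px, y = 1766 px

4081/4621 < 5/4, so the 5:4 crop keeps the full width 4081 and trims height to 4081 × 4/5 = 3264.80 px.
Top offset = (4621 − 3264.80)/2 = 678.10 px; left offset = 0.
Top-right is two-thirds across and one-third down within the crop:
x = 0.00 + 2 × 4081.00/3 ≈ 2721; y = 678.10 + 1 × 3264.80/3 ≈ 1766.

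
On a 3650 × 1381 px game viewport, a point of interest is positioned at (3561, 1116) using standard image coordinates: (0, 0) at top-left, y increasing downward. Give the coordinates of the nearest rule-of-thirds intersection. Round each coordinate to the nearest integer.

(2433, 921)

Third lines: x ∈ {1217, 2433}, y ∈ {460, 921}.
3561 is closer to x = 2433; 1116 is closer to y = 921.
So the nearest intersection is the lower-right power point.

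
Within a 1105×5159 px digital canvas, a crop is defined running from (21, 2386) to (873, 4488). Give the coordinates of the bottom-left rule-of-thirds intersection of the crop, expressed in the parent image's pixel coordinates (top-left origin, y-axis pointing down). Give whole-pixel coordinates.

x = 305 px, y = 3787 px

Crop width = 873 − 21 = 852 px; one third is 284.00 px.
Crop height = 4488 − 2386 = 2102 px; one third is 700.67 px.
The bottom-left point is one-third across and two-thirds down within the crop:
x = 21 + 1 × 284.00 ≈ 305; y = 2386 + 2 × 700.67 ≈ 3787.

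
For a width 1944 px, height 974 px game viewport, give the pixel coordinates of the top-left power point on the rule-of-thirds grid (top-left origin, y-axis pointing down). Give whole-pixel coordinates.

x = 648 px, y = 325 px

The top-left point sits one-third of the way across and one-third of the way down.
x = 1 × 1944/3 ≈ 648; y = 1 × 974/3 ≈ 325.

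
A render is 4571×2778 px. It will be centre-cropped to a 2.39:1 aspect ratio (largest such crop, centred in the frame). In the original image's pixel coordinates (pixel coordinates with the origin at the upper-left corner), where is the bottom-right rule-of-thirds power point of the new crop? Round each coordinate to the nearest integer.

4571/2778 < 2.39/1, so the 2.39:1 crop keeps the full width 4571 and trims height to 4571 × 1/2.39 = 1912.55 px.
Top offset = (2778 − 1912.55)/2 = 432.72 px; left offset = 0.
Bottom-right is two-thirds across and two-thirds down within the crop:
x = 0.00 + 2 × 4571.00/3 ≈ 3047; y = 432.72 + 2 × 1912.55/3 ≈ 1708.

x = 3047 px, y = 1708 px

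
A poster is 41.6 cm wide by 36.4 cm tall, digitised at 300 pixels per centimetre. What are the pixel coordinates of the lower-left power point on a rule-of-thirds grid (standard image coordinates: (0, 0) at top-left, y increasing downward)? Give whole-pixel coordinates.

In pixels the canvas is 41.6 × 300 = 12480 wide and 36.4 × 300 = 10920 tall.
The lower-left point is one-third across and two-thirds down:
x = 1 × 12480/3 ≈ 4160; y = 2 × 10920/3 ≈ 7280.

x = 4160 px, y = 7280 px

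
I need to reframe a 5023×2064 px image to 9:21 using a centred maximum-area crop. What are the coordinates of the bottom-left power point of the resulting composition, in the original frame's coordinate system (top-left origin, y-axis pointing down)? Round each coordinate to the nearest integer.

5023/2064 > 9/21, so the 9:21 crop keeps the full height 2064 and trims width to 2064 × 9/21 = 884.57 px.
Left offset = (5023 − 884.57)/2 = 2069.21 px; top offset = 0.
Bottom-left is one-third across and two-thirds down within the crop:
x = 2069.21 + 1 × 884.57/3 ≈ 2364; y = 0.00 + 2 × 2064.00/3 ≈ 1376.

x = 2364 px, y = 1376 px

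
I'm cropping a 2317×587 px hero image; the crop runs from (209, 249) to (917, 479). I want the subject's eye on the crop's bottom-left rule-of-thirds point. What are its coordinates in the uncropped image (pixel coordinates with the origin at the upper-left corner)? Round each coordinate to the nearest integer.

Crop width = 917 − 209 = 708 px; one third is 236.00 px.
Crop height = 479 − 249 = 230 px; one third is 76.67 px.
The bottom-left point is one-third across and two-thirds down within the crop:
x = 209 + 1 × 236.00 ≈ 445; y = 249 + 2 × 76.67 ≈ 402.

(445, 402)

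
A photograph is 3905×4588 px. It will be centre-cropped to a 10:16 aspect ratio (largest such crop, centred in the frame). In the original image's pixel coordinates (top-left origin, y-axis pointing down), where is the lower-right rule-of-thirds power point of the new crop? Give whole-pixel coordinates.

3905/4588 > 10/16, so the 10:16 crop keeps the full height 4588 and trims width to 4588 × 10/16 = 2867.50 px.
Left offset = (3905 − 2867.50)/2 = 518.75 px; top offset = 0.
Lower-right is two-thirds across and two-thirds down within the crop:
x = 518.75 + 2 × 2867.50/3 ≈ 2430; y = 0.00 + 2 × 4588.00/3 ≈ 3059.

x = 2430 px, y = 3059 px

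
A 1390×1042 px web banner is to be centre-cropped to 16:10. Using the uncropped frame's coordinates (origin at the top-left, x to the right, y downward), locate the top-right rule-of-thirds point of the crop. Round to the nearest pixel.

1390/1042 < 16/10, so the 16:10 crop keeps the full width 1390 and trims height to 1390 × 10/16 = 868.75 px.
Top offset = (1042 − 868.75)/2 = 86.62 px; left offset = 0.
Top-right is two-thirds across and one-third down within the crop:
x = 0.00 + 2 × 1390.00/3 ≈ 927; y = 86.62 + 1 × 868.75/3 ≈ 376.

x = 927 px, y = 376 px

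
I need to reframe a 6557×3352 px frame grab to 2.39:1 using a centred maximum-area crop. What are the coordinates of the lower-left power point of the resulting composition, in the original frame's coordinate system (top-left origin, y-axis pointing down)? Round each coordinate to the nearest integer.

x = 2186 px, y = 2133 px

6557/3352 < 2.39/1, so the 2.39:1 crop keeps the full width 6557 and trims height to 6557 × 1/2.39 = 2743.51 px.
Top offset = (3352 − 2743.51)/2 = 304.24 px; left offset = 0.
Lower-left is one-third across and two-thirds down within the crop:
x = 0.00 + 1 × 6557.00/3 ≈ 2186; y = 304.24 + 2 × 2743.51/3 ≈ 2133.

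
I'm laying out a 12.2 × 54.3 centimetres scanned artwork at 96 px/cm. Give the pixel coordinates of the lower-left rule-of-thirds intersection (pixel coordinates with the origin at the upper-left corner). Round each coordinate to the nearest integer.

In pixels the canvas is 12.2 × 96 = 1171.2 wide and 54.3 × 96 = 5212.8 tall.
The lower-left point is one-third across and two-thirds down:
x = 1 × 1171.2/3 ≈ 390; y = 2 × 5212.8/3 ≈ 3475.

(390, 3475)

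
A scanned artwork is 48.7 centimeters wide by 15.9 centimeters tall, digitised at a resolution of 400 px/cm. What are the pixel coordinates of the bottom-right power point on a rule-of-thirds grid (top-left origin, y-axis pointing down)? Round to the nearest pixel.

(12987, 4240)

In pixels the canvas is 48.7 × 400 = 19480 wide and 15.9 × 400 = 6360 tall.
The bottom-right point is two-thirds across and two-thirds down:
x = 2 × 19480/3 ≈ 12987; y = 2 × 6360/3 ≈ 4240.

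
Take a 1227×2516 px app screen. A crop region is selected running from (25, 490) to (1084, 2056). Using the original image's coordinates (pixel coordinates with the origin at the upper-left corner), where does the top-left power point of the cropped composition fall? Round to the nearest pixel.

x = 378 px, y = 1012 px

Crop width = 1084 − 25 = 1059 px; one third is 353.00 px.
Crop height = 2056 − 490 = 1566 px; one third is 522.00 px.
The top-left point is one-third across and one-third down within the crop:
x = 25 + 1 × 353.00 ≈ 378; y = 490 + 1 × 522.00 ≈ 1012.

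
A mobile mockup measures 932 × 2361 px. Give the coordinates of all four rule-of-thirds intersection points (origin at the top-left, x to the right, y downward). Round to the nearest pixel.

One third of 932 is 310.67; one third of 2361 is 787.
Vertical third lines at x = 311 and x = 621; horizontal third lines at y = 787 and y = 1574.

(311, 787), (621, 787), (311, 1574), (621, 1574)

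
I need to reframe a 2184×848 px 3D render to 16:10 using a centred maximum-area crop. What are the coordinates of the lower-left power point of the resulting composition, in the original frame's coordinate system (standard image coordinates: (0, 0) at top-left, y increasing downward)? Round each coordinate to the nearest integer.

(866, 565)

2184/848 > 16/10, so the 16:10 crop keeps the full height 848 and trims width to 848 × 16/10 = 1356.80 px.
Left offset = (2184 − 1356.80)/2 = 413.60 px; top offset = 0.
Lower-left is one-third across and two-thirds down within the crop:
x = 413.60 + 1 × 1356.80/3 ≈ 866; y = 0.00 + 2 × 848.00/3 ≈ 565.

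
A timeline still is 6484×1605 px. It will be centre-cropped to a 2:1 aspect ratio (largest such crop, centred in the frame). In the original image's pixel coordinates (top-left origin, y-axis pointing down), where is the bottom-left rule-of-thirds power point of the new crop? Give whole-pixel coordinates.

x = 2707 px, y = 1070 px

6484/1605 > 2/1, so the 2:1 crop keeps the full height 1605 and trims width to 1605 × 2/1 = 3210.00 px.
Left offset = (6484 − 3210.00)/2 = 1637.00 px; top offset = 0.
Bottom-left is one-third across and two-thirds down within the crop:
x = 1637.00 + 1 × 3210.00/3 ≈ 2707; y = 0.00 + 2 × 1605.00/3 ≈ 1070.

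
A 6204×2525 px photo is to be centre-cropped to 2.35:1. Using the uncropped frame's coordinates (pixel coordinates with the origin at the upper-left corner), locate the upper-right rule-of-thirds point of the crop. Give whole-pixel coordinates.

x = 4091 px, y = 842 px

6204/2525 > 2.35/1, so the 2.35:1 crop keeps the full height 2525 and trims width to 2525 × 2.35/1 = 5933.75 px.
Left offset = (6204 − 5933.75)/2 = 135.12 px; top offset = 0.
Upper-right is two-thirds across and one-third down within the crop:
x = 135.12 + 2 × 5933.75/3 ≈ 4091; y = 0.00 + 1 × 2525.00/3 ≈ 842.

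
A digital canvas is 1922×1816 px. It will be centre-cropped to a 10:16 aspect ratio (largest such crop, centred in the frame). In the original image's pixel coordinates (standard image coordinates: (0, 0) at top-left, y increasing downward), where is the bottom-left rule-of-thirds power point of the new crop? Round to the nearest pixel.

1922/1816 > 10/16, so the 10:16 crop keeps the full height 1816 and trims width to 1816 × 10/16 = 1135.00 px.
Left offset = (1922 − 1135.00)/2 = 393.50 px; top offset = 0.
Bottom-left is one-third across and two-thirds down within the crop:
x = 393.50 + 1 × 1135.00/3 ≈ 772; y = 0.00 + 2 × 1816.00/3 ≈ 1211.

x = 772 px, y = 1211 px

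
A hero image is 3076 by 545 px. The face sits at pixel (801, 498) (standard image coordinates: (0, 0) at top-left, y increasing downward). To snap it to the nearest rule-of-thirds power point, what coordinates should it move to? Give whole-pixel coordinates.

(1025, 363)

Third lines: x ∈ {1025, 2051}, y ∈ {182, 363}.
801 is closer to x = 1025; 498 is closer to y = 363.
So the nearest intersection is the lower-left power point.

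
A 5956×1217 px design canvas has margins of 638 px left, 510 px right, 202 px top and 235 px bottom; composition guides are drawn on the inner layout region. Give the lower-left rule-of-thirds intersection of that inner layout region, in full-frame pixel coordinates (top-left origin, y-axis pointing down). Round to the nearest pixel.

Content width = 5956 − 638 − 510 = 4808 px; content height = 1217 − 202 − 235 = 780 px.
Lower-left is one-third across and two-thirds down within the inner layout region.
x = 638 + 1 × 4808/3 = 638 + 1602.67 ≈ 2241
y = 202 + 2 × 780/3 = 202 + 520.00 ≈ 722

x = 2241 px, y = 722 px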